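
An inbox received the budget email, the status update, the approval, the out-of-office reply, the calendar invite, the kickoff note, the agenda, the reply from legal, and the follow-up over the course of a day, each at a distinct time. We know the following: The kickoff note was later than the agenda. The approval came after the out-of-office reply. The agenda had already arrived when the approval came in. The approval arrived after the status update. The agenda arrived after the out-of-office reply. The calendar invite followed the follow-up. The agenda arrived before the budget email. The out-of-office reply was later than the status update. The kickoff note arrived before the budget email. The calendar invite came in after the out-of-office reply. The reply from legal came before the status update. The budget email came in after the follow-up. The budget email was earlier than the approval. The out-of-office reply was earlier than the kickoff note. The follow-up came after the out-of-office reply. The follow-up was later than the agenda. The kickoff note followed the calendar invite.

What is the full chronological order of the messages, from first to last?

the reply from legal, the status update, the out-of-office reply, the agenda, the follow-up, the calendar invite, the kickoff note, the budget email, the approval

The constraints fix every adjacent pair, so only one ordering works:
the reply from legal → the status update → the out-of-office reply → the agenda → the follow-up → the calendar invite → the kickoff note → the budget email → the approval.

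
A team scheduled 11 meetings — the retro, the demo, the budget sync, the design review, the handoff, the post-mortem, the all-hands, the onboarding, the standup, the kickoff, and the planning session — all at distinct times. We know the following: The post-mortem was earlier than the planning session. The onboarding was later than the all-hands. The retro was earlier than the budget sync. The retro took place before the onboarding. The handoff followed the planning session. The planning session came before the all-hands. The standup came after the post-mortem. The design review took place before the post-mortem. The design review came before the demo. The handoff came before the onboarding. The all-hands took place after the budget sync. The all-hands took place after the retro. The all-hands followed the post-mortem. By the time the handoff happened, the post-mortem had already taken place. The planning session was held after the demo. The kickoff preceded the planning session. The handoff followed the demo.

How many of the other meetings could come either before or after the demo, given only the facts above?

5

Forced before the demo: the design review; forced after the demo: the all-hands, the handoff, the onboarding, and the planning session.
That leaves the budget sync, the kickoff, the post-mortem, the retro, and the standup with no forced order relative to the demo — 5.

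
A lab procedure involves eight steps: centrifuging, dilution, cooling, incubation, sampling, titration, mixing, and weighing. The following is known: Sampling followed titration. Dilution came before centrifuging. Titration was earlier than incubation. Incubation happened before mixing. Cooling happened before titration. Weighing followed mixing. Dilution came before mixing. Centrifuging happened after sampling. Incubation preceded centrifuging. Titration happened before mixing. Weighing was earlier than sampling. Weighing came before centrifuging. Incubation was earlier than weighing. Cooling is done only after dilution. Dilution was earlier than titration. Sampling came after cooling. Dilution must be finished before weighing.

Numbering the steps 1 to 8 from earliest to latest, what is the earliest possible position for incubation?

Cooling, dilution, and titration must all come before incubation — 3 forced predecessors.
Nothing else is forced ahead of incubation, so its earliest slot is position 3 + 1 = 4.

4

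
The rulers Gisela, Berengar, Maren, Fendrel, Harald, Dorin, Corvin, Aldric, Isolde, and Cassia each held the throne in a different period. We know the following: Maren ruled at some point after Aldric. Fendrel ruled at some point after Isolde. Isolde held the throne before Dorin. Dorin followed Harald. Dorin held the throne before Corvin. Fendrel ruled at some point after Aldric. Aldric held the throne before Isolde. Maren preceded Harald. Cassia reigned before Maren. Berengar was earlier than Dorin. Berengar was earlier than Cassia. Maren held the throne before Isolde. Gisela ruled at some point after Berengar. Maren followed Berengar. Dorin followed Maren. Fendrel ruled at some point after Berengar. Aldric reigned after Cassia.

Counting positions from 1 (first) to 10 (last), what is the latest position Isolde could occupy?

Isolde must come before Corvin, Dorin, and Fendrel — 3 rulers forced after them.
Everything else can be placed before Isolde in some valid order, so Isolde can sit as late as position 10 − 3 = 7.

7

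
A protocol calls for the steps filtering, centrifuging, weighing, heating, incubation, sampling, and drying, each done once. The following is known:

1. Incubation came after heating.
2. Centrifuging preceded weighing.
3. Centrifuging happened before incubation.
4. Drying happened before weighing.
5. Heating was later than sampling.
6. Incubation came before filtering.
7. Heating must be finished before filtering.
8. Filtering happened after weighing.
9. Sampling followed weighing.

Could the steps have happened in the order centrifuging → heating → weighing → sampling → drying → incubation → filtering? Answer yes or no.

The constraints require drying before weighing, but in the proposed sequence weighing appears ahead of drying. That one violation is enough.

no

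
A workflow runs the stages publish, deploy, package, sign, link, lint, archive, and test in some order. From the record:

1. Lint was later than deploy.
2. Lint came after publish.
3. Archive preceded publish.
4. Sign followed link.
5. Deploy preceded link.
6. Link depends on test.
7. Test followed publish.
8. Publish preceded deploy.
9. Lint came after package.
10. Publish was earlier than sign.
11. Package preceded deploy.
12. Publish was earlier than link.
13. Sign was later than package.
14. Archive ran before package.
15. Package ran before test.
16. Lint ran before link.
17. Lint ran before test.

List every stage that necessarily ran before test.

archive, deploy, lint, package, publish

Directly stated before test: lint, package, and publish.
Archive reaches test via archive → publish → test.
Deploy reaches test via deploy → lint → test.
No chain forces sign (or any of the others) ahead of test.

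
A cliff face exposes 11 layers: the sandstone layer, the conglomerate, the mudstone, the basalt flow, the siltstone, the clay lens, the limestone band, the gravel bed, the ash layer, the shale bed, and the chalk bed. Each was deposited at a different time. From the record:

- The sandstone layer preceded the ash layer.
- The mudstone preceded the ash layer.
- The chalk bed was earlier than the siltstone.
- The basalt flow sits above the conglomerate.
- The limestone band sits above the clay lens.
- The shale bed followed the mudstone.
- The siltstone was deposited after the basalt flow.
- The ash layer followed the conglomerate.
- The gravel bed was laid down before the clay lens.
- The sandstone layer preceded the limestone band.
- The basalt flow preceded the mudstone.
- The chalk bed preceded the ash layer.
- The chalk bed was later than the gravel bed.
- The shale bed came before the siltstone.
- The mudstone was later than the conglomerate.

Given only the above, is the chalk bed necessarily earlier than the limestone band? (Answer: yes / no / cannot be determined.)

cannot be determined

No chain of stated constraints runs from the chalk bed to the limestone band, and none runs from the limestone band to the chalk bed either.
So the relative order of the chalk bed and the limestone band is not fixed by the given facts.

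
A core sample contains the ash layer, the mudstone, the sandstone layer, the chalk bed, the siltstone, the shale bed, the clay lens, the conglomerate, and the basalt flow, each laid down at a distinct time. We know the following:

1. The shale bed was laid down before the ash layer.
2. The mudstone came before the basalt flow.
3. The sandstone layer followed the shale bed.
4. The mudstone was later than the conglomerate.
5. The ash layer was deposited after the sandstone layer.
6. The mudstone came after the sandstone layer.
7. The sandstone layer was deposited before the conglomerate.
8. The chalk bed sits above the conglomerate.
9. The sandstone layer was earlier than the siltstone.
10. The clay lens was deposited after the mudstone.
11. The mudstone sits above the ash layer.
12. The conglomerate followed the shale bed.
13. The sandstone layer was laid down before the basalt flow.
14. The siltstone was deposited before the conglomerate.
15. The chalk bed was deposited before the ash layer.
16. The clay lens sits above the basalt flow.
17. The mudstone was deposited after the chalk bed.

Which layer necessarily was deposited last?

the clay lens

Every other layer has a chain of constraints placing it before the clay lens, so the clay lens is last.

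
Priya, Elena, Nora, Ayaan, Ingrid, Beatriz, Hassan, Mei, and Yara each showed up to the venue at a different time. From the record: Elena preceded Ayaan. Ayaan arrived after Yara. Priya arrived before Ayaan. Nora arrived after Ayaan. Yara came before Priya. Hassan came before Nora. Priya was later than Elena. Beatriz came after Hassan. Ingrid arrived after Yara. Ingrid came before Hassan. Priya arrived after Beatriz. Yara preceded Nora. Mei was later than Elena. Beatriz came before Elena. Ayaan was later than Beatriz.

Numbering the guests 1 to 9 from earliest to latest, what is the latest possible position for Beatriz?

Beatriz must come before Ayaan, Elena, Mei, Nora, and Priya — 5 guests forced after them.
Everything else can be placed before Beatriz in some valid order, so Beatriz can sit as late as position 9 − 5 = 4.

4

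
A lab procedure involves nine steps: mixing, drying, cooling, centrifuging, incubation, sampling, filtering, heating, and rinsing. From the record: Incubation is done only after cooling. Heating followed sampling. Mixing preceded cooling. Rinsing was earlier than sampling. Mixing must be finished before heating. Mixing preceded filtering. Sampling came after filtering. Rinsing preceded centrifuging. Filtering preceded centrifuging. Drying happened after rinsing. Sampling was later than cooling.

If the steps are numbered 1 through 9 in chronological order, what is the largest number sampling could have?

Sampling must come before heating — 1 step forced after it.
Everything else can be placed before sampling in some valid order, so sampling can sit as late as position 9 − 1 = 8.

8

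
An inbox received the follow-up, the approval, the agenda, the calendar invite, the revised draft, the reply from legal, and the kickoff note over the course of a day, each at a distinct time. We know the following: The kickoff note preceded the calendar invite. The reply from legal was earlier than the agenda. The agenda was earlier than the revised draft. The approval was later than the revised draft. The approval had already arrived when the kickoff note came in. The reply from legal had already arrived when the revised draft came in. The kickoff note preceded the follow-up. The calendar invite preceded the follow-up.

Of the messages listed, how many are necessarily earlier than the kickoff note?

Directly stated before the kickoff note: the approval.
The agenda reaches the kickoff note via the agenda → the revised draft → the approval → the kickoff note.
The reply from legal reaches the kickoff note via the reply from legal → the revised draft → the approval → the kickoff note.
The revised draft reaches the kickoff note via the revised draft → the approval → the kickoff note.
No chain forces the calendar invite (or any of the others) ahead of the kickoff note.
That's the agenda, the approval, the reply from legal, and the revised draft — 4 in all.

4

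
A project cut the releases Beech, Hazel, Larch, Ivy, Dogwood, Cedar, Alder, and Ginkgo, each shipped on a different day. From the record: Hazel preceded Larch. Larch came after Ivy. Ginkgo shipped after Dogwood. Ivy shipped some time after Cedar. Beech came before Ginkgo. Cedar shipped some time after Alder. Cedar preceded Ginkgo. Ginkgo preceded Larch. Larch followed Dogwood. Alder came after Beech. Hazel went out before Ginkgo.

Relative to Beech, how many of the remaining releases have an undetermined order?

2

Forced after Beech: Alder, Cedar, Ginkgo, Ivy, and Larch.
That leaves Dogwood and Hazel with no forced order relative to Beech — 2.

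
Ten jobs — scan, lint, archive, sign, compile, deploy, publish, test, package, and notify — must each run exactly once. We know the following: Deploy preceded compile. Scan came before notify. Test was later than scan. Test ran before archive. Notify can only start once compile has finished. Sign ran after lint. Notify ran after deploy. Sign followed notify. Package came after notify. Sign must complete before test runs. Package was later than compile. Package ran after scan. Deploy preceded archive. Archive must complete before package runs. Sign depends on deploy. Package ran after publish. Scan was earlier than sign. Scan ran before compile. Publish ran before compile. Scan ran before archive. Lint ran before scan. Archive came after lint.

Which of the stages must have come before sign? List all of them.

Directly stated before sign: deploy, lint, notify, and scan.
Compile reaches sign via compile → notify → sign.
Publish reaches sign via publish → compile → notify → sign.
No chain forces test (or any of the others) ahead of sign.

compile, deploy, lint, notify, publish, scan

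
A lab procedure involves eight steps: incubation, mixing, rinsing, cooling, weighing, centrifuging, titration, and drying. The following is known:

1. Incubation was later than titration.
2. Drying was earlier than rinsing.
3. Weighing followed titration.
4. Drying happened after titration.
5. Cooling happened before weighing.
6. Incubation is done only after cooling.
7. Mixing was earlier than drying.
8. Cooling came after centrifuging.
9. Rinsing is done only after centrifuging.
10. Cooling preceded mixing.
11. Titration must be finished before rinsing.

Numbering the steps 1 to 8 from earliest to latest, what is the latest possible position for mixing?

6

Mixing must come before drying and rinsing — 2 steps forced after it.
Everything else can be placed before mixing in some valid order, so mixing can sit as late as position 8 − 2 = 6.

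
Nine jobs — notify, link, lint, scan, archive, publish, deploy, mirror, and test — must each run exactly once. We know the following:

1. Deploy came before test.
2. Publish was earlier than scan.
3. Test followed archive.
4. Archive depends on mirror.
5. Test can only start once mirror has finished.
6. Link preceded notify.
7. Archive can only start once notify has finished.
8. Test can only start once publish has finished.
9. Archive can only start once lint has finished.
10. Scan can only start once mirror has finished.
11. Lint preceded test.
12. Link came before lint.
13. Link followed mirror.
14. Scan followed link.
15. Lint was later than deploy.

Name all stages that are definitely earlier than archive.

Directly stated before archive: lint, mirror, and notify.
Deploy reaches archive via deploy → lint → archive.
Link reaches archive via link → lint → archive.

deploy, link, lint, mirror, notify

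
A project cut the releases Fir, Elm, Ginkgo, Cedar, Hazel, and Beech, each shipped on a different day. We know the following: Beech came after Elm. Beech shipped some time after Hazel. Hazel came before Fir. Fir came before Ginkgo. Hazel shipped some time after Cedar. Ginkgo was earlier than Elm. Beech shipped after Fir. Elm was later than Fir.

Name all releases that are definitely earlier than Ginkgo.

Cedar, Fir, Hazel

Directly stated before Ginkgo: Fir.
Cedar reaches Ginkgo via Cedar → Hazel → Fir → Ginkgo.
Hazel reaches Ginkgo via Hazel → Fir → Ginkgo.
No chain forces Elm (or any of the others) ahead of Ginkgo.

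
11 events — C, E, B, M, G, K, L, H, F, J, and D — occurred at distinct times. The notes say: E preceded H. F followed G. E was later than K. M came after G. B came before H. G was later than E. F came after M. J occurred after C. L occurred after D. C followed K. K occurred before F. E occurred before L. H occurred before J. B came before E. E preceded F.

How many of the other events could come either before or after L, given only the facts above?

Forced before L: B, D, E, and K.
That leaves C, F, G, H, J, and M with no forced order relative to L — 6.

6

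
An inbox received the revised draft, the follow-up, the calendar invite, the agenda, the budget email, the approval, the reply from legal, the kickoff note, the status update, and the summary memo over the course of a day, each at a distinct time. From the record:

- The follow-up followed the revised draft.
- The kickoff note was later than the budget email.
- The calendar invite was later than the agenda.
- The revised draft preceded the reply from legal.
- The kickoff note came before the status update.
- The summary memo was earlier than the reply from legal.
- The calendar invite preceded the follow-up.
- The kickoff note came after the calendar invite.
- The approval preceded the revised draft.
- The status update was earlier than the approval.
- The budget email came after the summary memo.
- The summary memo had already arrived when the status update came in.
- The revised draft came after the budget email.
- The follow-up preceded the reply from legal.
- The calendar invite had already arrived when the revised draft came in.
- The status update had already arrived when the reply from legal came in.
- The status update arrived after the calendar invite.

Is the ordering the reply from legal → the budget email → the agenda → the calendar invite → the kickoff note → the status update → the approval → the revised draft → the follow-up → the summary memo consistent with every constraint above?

The constraints require the summary memo before the budget email, but in the proposed sequence the budget email appears ahead of the summary memo. That one violation is enough.

no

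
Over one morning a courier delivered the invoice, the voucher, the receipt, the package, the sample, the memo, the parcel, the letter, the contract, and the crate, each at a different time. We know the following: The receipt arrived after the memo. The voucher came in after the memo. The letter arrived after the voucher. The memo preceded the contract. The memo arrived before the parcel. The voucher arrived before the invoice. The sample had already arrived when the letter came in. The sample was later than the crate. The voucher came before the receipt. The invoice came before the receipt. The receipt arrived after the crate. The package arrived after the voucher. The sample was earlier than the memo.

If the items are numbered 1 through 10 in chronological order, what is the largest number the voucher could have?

The voucher must come before the invoice, the letter, the package, and the receipt — 4 items forced after it.
Everything else can be placed before the voucher in some valid order, so the voucher can sit as late as position 10 − 4 = 6.

6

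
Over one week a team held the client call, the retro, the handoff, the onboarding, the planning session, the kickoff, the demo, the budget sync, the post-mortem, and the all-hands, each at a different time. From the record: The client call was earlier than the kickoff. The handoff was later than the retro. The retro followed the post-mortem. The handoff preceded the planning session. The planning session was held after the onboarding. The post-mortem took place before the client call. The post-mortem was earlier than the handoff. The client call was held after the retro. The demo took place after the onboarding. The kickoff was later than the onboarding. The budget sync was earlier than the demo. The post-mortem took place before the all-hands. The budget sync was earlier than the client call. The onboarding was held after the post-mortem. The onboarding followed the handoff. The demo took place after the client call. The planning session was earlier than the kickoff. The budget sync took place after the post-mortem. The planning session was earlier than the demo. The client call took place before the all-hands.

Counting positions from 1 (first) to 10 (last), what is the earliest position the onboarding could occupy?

The handoff, the post-mortem, and the retro must all come before the onboarding — 3 forced predecessors.
Nothing else is forced ahead of the onboarding, so its earliest slot is position 3 + 1 = 4.

4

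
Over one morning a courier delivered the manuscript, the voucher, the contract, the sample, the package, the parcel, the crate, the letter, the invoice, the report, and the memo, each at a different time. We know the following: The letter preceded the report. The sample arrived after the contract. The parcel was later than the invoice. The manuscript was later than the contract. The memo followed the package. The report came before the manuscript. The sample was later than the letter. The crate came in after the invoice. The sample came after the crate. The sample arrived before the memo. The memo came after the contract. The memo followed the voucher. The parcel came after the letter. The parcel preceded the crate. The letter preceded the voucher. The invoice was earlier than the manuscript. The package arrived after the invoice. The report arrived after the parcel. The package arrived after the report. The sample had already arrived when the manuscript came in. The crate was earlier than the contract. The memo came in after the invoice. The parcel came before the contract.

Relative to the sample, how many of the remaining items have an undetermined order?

Forced before the sample: the contract, the crate, the invoice, the letter, and the parcel; forced after the sample: the manuscript and the memo.
That leaves the package, the report, and the voucher with no forced order relative to the sample — 3.

3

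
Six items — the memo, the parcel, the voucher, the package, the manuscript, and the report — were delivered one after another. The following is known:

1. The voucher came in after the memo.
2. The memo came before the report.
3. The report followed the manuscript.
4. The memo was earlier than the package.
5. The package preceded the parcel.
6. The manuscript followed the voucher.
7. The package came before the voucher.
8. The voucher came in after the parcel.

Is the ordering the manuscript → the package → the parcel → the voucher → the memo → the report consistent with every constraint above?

no

The constraints require the voucher before the manuscript, but in the proposed sequence the manuscript appears ahead of the voucher. That one violation is enough.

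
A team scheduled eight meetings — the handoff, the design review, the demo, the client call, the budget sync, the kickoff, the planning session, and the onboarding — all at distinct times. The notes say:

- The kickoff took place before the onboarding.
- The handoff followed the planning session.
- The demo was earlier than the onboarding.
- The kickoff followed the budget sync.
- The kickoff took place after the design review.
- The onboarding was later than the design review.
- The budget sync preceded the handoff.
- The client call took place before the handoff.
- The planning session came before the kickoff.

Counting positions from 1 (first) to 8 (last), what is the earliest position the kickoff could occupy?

4

The budget sync, the design review, and the planning session must all come before the kickoff — 3 forced predecessors.
Nothing else is forced ahead of the kickoff, so its earliest slot is position 3 + 1 = 4.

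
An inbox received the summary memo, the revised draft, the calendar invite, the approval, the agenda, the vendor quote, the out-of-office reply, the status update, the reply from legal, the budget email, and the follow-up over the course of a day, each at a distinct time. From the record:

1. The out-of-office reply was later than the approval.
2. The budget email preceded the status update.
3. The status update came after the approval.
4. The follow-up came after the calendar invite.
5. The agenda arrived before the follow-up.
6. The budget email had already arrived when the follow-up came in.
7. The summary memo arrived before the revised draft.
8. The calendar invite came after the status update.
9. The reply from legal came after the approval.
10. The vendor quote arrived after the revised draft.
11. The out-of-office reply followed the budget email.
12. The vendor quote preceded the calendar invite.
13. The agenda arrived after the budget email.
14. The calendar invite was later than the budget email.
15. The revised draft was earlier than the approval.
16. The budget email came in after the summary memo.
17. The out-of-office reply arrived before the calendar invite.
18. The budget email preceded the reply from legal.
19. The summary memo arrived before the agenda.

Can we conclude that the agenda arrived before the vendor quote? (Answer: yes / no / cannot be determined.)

cannot be determined

No chain of stated constraints runs from the agenda to the vendor quote, and none runs from the vendor quote to the agenda either.
So the relative order of the agenda and the vendor quote is not fixed by the given facts.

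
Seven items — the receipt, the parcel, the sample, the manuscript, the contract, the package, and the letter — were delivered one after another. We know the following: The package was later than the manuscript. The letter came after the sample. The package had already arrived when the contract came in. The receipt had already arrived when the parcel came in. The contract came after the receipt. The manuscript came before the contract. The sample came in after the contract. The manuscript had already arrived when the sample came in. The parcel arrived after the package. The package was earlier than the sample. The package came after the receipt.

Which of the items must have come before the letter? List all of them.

the contract, the manuscript, the package, the receipt, the sample

Directly stated before the letter: the sample.
The contract reaches the letter via the contract → the sample → the letter.
The manuscript reaches the letter via the manuscript → the sample → the letter.
The package reaches the letter via the package → the sample → the letter.
Likewise the receipt reaches the letter by chaining the stated constraints.
No chain forces the parcel ahead of the letter.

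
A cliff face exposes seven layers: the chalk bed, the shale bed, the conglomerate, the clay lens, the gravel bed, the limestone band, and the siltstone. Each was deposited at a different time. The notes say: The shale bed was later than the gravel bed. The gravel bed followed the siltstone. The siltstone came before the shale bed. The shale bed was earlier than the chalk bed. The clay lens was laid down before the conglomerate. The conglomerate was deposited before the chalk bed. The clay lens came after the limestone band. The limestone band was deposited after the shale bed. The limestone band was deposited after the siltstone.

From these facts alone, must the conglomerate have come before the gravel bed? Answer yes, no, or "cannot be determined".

no

Tracing the constraints gives the gravel bed → the shale bed → the limestone band → the clay lens → the conglomerate, so the gravel bed must come before the conglomerate.
That means the conglomerate cannot be before the gravel bed.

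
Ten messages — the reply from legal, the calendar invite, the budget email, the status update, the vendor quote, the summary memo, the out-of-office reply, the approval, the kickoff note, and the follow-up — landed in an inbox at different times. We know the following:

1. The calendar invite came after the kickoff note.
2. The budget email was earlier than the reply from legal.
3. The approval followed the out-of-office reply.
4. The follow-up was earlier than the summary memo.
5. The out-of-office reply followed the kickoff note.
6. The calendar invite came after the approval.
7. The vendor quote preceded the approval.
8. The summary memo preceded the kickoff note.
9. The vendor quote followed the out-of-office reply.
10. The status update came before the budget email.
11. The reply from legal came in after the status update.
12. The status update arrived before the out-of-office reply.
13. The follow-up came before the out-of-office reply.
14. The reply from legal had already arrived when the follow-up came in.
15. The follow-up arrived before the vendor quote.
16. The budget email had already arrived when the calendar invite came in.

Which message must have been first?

The status update has a chain of constraints placing it before every other message, so the status update must be first.

the status update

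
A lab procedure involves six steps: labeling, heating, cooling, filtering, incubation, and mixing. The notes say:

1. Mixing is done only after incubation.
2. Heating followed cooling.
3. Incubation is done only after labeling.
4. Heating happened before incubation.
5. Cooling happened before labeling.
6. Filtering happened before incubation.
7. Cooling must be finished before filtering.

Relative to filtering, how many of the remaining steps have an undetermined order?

Forced before filtering: cooling; forced after filtering: incubation and mixing.
That leaves heating and labeling with no forced order relative to filtering — 2.

2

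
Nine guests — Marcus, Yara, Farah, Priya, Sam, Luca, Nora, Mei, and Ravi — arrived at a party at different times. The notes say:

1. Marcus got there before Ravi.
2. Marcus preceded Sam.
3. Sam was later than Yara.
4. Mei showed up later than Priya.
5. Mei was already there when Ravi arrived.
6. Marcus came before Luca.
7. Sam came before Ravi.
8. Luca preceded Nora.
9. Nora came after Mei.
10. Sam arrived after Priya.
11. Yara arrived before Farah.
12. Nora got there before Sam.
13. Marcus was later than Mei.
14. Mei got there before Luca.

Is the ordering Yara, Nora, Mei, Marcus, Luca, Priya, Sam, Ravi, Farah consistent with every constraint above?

no

The constraints require Priya before Mei, but in the proposed sequence Mei appears ahead of Priya. That one violation is enough.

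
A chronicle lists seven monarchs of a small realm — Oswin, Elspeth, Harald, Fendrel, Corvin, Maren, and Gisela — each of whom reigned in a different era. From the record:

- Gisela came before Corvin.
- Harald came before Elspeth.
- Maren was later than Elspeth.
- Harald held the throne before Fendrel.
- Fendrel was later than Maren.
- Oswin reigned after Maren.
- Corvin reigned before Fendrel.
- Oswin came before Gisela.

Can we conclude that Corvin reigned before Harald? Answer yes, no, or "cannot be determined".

no

Tracing the constraints gives Harald → Elspeth → Maren → Oswin → Gisela → Corvin, so Harald must come before Corvin.
That means Corvin cannot be before Harald.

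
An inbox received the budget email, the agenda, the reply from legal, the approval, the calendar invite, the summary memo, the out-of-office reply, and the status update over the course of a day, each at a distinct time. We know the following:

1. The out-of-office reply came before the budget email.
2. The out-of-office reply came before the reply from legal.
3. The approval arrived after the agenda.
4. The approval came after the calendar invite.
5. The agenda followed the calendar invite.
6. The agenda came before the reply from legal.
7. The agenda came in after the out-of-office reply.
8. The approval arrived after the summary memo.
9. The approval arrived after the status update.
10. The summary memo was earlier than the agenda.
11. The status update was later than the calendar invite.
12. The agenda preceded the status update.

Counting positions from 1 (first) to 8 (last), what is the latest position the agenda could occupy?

The agenda must come before the approval, the reply from legal, and the status update — 3 messages forced after it.
Everything else can be placed before the agenda in some valid order, so the agenda can sit as late as position 8 − 3 = 5.

5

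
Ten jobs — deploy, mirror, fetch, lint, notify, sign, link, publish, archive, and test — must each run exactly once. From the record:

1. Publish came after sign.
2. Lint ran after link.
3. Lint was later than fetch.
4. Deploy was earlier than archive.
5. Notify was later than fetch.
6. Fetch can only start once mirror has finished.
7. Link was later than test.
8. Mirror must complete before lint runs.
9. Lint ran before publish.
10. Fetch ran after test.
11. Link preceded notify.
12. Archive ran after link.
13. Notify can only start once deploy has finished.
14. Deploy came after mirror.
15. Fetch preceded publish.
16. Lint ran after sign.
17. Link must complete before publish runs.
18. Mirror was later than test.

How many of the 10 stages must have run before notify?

Directly stated before notify: deploy, fetch, and link.
Mirror reaches notify via mirror → deploy → notify.
Test reaches notify via test → link → notify.
No chain forces publish (or any of the others) ahead of notify.
That's deploy, fetch, link, mirror, and test — 5 in all.

5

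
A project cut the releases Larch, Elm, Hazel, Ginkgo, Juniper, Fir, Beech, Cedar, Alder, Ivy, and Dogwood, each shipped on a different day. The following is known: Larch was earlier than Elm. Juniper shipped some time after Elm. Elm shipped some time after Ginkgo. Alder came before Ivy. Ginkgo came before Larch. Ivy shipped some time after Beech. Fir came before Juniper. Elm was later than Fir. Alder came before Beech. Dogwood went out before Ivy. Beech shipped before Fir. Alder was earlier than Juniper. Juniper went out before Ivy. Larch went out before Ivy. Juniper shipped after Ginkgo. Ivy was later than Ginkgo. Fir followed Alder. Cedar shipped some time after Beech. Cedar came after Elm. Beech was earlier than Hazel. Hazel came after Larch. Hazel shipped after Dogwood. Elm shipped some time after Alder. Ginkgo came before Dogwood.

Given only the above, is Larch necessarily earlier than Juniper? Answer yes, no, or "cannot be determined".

Chain the constraints: Larch → Elm → Juniper. Each link is directly stated, so Larch comes before Juniper.

yes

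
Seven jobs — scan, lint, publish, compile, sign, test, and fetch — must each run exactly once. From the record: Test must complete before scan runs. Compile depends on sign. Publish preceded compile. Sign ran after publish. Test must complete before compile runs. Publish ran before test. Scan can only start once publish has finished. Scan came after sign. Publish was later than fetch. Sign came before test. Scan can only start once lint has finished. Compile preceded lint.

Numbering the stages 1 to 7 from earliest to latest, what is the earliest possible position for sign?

Fetch and publish must both come before sign — 2 forced predecessors.
Nothing else is forced ahead of sign, so its earliest slot is position 2 + 1 = 3.

3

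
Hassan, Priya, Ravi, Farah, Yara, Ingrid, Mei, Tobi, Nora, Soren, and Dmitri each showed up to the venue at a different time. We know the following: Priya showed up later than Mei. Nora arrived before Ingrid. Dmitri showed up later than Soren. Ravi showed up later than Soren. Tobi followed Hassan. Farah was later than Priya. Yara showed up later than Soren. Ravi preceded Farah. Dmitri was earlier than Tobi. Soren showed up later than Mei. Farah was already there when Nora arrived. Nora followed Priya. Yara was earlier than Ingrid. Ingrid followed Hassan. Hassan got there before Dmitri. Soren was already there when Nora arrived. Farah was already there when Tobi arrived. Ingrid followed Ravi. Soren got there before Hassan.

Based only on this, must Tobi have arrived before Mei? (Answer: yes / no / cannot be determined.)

Tracing the constraints gives Mei → Priya → Farah → Tobi, so Mei must come before Tobi.
That means Tobi cannot be before Mei.

no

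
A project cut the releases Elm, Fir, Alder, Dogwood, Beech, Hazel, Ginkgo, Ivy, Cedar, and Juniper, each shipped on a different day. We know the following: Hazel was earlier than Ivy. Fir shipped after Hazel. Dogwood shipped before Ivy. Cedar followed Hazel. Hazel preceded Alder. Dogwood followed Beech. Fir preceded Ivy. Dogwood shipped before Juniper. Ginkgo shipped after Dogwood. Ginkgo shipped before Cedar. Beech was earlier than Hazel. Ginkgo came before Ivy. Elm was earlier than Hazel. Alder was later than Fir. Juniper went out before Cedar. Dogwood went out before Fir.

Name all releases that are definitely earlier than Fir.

Beech, Dogwood, Elm, Hazel

Directly stated before Fir: Dogwood and Hazel.
Beech reaches Fir via Beech → Hazel → Fir.
Elm reaches Fir via Elm → Hazel → Fir.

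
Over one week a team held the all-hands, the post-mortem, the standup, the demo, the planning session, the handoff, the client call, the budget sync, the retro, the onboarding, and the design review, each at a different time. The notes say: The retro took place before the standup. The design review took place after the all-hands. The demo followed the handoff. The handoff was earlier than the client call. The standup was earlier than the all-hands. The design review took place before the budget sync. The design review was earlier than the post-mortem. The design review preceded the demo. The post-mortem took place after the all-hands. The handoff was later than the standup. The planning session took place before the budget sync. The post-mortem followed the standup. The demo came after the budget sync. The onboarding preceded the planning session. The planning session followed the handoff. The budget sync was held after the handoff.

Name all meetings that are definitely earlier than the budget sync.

the all-hands, the design review, the handoff, the onboarding, the planning session, the retro, the standup

Directly stated before the budget sync: the design review, the handoff, and the planning session.
The all-hands reaches the budget sync via the all-hands → the design review → the budget sync.
The onboarding reaches the budget sync via the onboarding → the planning session → the budget sync.
The retro reaches the budget sync via the retro → the standup → the handoff → the budget sync.
Likewise the standup reaches the budget sync by chaining the stated constraints.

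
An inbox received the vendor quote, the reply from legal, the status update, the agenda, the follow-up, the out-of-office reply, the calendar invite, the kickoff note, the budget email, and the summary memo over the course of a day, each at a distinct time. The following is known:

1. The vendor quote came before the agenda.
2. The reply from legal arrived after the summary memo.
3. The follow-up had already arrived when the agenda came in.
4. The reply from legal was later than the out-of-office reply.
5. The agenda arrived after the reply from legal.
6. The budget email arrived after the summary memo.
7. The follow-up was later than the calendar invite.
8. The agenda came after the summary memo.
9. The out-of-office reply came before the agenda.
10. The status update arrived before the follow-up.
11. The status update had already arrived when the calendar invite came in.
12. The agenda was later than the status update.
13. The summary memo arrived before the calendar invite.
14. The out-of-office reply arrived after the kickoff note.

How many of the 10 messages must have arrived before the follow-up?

3

Directly stated before the follow-up: the calendar invite and the status update.
The summary memo reaches the follow-up via the summary memo → the calendar invite → the follow-up.
No chain forces the out-of-office reply (or any of the others) ahead of the follow-up.
That's the calendar invite, the status update, and the summary memo — 3 in all.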